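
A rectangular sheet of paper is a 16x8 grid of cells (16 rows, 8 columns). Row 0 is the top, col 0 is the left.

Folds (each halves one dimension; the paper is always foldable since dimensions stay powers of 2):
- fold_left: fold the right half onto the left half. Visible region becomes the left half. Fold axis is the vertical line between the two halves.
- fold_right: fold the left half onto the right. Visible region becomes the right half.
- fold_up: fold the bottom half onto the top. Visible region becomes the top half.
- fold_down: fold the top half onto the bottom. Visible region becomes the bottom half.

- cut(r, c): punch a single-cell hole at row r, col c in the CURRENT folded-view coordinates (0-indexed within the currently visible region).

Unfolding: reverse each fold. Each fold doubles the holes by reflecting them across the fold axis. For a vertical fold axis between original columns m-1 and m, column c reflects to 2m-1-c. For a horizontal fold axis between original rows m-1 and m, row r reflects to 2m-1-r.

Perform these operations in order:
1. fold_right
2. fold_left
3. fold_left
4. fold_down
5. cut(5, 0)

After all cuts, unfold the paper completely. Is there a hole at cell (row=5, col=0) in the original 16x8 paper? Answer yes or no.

Answer: no

Derivation:
Op 1 fold_right: fold axis v@4; visible region now rows[0,16) x cols[4,8) = 16x4
Op 2 fold_left: fold axis v@6; visible region now rows[0,16) x cols[4,6) = 16x2
Op 3 fold_left: fold axis v@5; visible region now rows[0,16) x cols[4,5) = 16x1
Op 4 fold_down: fold axis h@8; visible region now rows[8,16) x cols[4,5) = 8x1
Op 5 cut(5, 0): punch at orig (13,4); cuts so far [(13, 4)]; region rows[8,16) x cols[4,5) = 8x1
Unfold 1 (reflect across h@8): 2 holes -> [(2, 4), (13, 4)]
Unfold 2 (reflect across v@5): 4 holes -> [(2, 4), (2, 5), (13, 4), (13, 5)]
Unfold 3 (reflect across v@6): 8 holes -> [(2, 4), (2, 5), (2, 6), (2, 7), (13, 4), (13, 5), (13, 6), (13, 7)]
Unfold 4 (reflect across v@4): 16 holes -> [(2, 0), (2, 1), (2, 2), (2, 3), (2, 4), (2, 5), (2, 6), (2, 7), (13, 0), (13, 1), (13, 2), (13, 3), (13, 4), (13, 5), (13, 6), (13, 7)]
Holes: [(2, 0), (2, 1), (2, 2), (2, 3), (2, 4), (2, 5), (2, 6), (2, 7), (13, 0), (13, 1), (13, 2), (13, 3), (13, 4), (13, 5), (13, 6), (13, 7)]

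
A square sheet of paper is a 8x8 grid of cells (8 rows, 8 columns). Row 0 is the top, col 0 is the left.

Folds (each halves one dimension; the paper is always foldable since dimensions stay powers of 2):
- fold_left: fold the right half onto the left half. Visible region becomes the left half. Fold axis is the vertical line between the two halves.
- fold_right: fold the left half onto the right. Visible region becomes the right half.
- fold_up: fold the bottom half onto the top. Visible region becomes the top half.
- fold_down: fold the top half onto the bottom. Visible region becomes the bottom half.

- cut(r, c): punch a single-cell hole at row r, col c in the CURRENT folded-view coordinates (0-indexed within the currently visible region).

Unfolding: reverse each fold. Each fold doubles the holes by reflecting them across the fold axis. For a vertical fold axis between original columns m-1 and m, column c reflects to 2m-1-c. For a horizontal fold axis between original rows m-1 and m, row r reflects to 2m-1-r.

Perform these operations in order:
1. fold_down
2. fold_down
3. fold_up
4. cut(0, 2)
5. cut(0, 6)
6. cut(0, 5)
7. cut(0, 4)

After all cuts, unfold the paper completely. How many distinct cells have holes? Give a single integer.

Answer: 32

Derivation:
Op 1 fold_down: fold axis h@4; visible region now rows[4,8) x cols[0,8) = 4x8
Op 2 fold_down: fold axis h@6; visible region now rows[6,8) x cols[0,8) = 2x8
Op 3 fold_up: fold axis h@7; visible region now rows[6,7) x cols[0,8) = 1x8
Op 4 cut(0, 2): punch at orig (6,2); cuts so far [(6, 2)]; region rows[6,7) x cols[0,8) = 1x8
Op 5 cut(0, 6): punch at orig (6,6); cuts so far [(6, 2), (6, 6)]; region rows[6,7) x cols[0,8) = 1x8
Op 6 cut(0, 5): punch at orig (6,5); cuts so far [(6, 2), (6, 5), (6, 6)]; region rows[6,7) x cols[0,8) = 1x8
Op 7 cut(0, 4): punch at orig (6,4); cuts so far [(6, 2), (6, 4), (6, 5), (6, 6)]; region rows[6,7) x cols[0,8) = 1x8
Unfold 1 (reflect across h@7): 8 holes -> [(6, 2), (6, 4), (6, 5), (6, 6), (7, 2), (7, 4), (7, 5), (7, 6)]
Unfold 2 (reflect across h@6): 16 holes -> [(4, 2), (4, 4), (4, 5), (4, 6), (5, 2), (5, 4), (5, 5), (5, 6), (6, 2), (6, 4), (6, 5), (6, 6), (7, 2), (7, 4), (7, 5), (7, 6)]
Unfold 3 (reflect across h@4): 32 holes -> [(0, 2), (0, 4), (0, 5), (0, 6), (1, 2), (1, 4), (1, 5), (1, 6), (2, 2), (2, 4), (2, 5), (2, 6), (3, 2), (3, 4), (3, 5), (3, 6), (4, 2), (4, 4), (4, 5), (4, 6), (5, 2), (5, 4), (5, 5), (5, 6), (6, 2), (6, 4), (6, 5), (6, 6), (7, 2), (7, 4), (7, 5), (7, 6)]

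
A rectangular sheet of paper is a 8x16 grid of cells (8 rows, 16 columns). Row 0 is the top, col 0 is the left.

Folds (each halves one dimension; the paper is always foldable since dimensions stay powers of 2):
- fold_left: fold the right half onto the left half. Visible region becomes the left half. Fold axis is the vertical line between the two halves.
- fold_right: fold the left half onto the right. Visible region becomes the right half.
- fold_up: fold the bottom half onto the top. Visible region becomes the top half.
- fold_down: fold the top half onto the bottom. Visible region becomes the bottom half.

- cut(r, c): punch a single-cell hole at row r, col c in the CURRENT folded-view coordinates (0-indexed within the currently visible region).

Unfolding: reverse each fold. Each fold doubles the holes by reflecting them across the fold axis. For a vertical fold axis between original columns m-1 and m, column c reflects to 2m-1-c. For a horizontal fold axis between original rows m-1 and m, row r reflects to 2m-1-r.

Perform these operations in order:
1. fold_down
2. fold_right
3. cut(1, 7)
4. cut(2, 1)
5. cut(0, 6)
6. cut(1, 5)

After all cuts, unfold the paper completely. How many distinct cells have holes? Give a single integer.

Op 1 fold_down: fold axis h@4; visible region now rows[4,8) x cols[0,16) = 4x16
Op 2 fold_right: fold axis v@8; visible region now rows[4,8) x cols[8,16) = 4x8
Op 3 cut(1, 7): punch at orig (5,15); cuts so far [(5, 15)]; region rows[4,8) x cols[8,16) = 4x8
Op 4 cut(2, 1): punch at orig (6,9); cuts so far [(5, 15), (6, 9)]; region rows[4,8) x cols[8,16) = 4x8
Op 5 cut(0, 6): punch at orig (4,14); cuts so far [(4, 14), (5, 15), (6, 9)]; region rows[4,8) x cols[8,16) = 4x8
Op 6 cut(1, 5): punch at orig (5,13); cuts so far [(4, 14), (5, 13), (5, 15), (6, 9)]; region rows[4,8) x cols[8,16) = 4x8
Unfold 1 (reflect across v@8): 8 holes -> [(4, 1), (4, 14), (5, 0), (5, 2), (5, 13), (5, 15), (6, 6), (6, 9)]
Unfold 2 (reflect across h@4): 16 holes -> [(1, 6), (1, 9), (2, 0), (2, 2), (2, 13), (2, 15), (3, 1), (3, 14), (4, 1), (4, 14), (5, 0), (5, 2), (5, 13), (5, 15), (6, 6), (6, 9)]

Answer: 16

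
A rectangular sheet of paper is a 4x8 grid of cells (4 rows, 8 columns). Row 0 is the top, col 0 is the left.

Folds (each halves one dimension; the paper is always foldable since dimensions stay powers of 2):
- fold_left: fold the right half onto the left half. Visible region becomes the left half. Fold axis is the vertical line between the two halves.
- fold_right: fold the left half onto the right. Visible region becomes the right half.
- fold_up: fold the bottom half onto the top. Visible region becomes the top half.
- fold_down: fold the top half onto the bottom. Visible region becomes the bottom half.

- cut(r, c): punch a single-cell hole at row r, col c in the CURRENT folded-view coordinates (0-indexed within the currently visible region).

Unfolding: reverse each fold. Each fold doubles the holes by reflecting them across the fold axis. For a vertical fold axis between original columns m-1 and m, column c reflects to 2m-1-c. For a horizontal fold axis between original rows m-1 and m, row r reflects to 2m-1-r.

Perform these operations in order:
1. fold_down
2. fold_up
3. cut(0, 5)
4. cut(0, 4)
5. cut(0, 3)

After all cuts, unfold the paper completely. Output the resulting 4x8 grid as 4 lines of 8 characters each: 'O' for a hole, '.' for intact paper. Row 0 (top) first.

Answer: ...OOO..
...OOO..
...OOO..
...OOO..

Derivation:
Op 1 fold_down: fold axis h@2; visible region now rows[2,4) x cols[0,8) = 2x8
Op 2 fold_up: fold axis h@3; visible region now rows[2,3) x cols[0,8) = 1x8
Op 3 cut(0, 5): punch at orig (2,5); cuts so far [(2, 5)]; region rows[2,3) x cols[0,8) = 1x8
Op 4 cut(0, 4): punch at orig (2,4); cuts so far [(2, 4), (2, 5)]; region rows[2,3) x cols[0,8) = 1x8
Op 5 cut(0, 3): punch at orig (2,3); cuts so far [(2, 3), (2, 4), (2, 5)]; region rows[2,3) x cols[0,8) = 1x8
Unfold 1 (reflect across h@3): 6 holes -> [(2, 3), (2, 4), (2, 5), (3, 3), (3, 4), (3, 5)]
Unfold 2 (reflect across h@2): 12 holes -> [(0, 3), (0, 4), (0, 5), (1, 3), (1, 4), (1, 5), (2, 3), (2, 4), (2, 5), (3, 3), (3, 4), (3, 5)]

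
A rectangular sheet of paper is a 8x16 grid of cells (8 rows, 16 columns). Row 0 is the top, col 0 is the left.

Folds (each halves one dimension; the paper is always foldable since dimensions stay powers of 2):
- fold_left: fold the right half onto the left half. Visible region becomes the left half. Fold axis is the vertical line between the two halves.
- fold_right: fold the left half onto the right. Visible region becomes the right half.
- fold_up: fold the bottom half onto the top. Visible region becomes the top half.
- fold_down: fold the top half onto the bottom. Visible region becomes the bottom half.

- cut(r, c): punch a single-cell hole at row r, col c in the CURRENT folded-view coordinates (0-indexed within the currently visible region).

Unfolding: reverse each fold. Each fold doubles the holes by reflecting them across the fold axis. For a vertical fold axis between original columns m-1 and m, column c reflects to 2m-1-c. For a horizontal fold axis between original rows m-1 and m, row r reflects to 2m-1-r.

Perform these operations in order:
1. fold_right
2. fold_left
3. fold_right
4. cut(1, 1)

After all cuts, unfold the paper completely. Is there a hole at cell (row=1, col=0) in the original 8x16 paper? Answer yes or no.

Op 1 fold_right: fold axis v@8; visible region now rows[0,8) x cols[8,16) = 8x8
Op 2 fold_left: fold axis v@12; visible region now rows[0,8) x cols[8,12) = 8x4
Op 3 fold_right: fold axis v@10; visible region now rows[0,8) x cols[10,12) = 8x2
Op 4 cut(1, 1): punch at orig (1,11); cuts so far [(1, 11)]; region rows[0,8) x cols[10,12) = 8x2
Unfold 1 (reflect across v@10): 2 holes -> [(1, 8), (1, 11)]
Unfold 2 (reflect across v@12): 4 holes -> [(1, 8), (1, 11), (1, 12), (1, 15)]
Unfold 3 (reflect across v@8): 8 holes -> [(1, 0), (1, 3), (1, 4), (1, 7), (1, 8), (1, 11), (1, 12), (1, 15)]
Holes: [(1, 0), (1, 3), (1, 4), (1, 7), (1, 8), (1, 11), (1, 12), (1, 15)]

Answer: yes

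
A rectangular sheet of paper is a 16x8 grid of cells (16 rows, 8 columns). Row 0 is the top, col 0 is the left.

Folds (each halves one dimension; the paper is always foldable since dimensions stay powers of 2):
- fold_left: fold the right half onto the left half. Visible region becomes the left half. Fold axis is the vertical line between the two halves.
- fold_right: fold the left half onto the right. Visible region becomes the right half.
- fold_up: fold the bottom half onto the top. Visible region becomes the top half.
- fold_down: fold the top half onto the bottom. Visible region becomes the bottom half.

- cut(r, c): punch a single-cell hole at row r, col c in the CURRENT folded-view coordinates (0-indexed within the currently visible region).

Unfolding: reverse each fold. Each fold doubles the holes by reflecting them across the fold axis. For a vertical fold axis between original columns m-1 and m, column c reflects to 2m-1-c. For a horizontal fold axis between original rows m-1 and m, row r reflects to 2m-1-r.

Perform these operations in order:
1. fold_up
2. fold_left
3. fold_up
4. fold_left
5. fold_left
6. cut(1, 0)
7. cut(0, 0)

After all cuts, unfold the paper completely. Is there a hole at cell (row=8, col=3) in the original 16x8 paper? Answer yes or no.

Op 1 fold_up: fold axis h@8; visible region now rows[0,8) x cols[0,8) = 8x8
Op 2 fold_left: fold axis v@4; visible region now rows[0,8) x cols[0,4) = 8x4
Op 3 fold_up: fold axis h@4; visible region now rows[0,4) x cols[0,4) = 4x4
Op 4 fold_left: fold axis v@2; visible region now rows[0,4) x cols[0,2) = 4x2
Op 5 fold_left: fold axis v@1; visible region now rows[0,4) x cols[0,1) = 4x1
Op 6 cut(1, 0): punch at orig (1,0); cuts so far [(1, 0)]; region rows[0,4) x cols[0,1) = 4x1
Op 7 cut(0, 0): punch at orig (0,0); cuts so far [(0, 0), (1, 0)]; region rows[0,4) x cols[0,1) = 4x1
Unfold 1 (reflect across v@1): 4 holes -> [(0, 0), (0, 1), (1, 0), (1, 1)]
Unfold 2 (reflect across v@2): 8 holes -> [(0, 0), (0, 1), (0, 2), (0, 3), (1, 0), (1, 1), (1, 2), (1, 3)]
Unfold 3 (reflect across h@4): 16 holes -> [(0, 0), (0, 1), (0, 2), (0, 3), (1, 0), (1, 1), (1, 2), (1, 3), (6, 0), (6, 1), (6, 2), (6, 3), (7, 0), (7, 1), (7, 2), (7, 3)]
Unfold 4 (reflect across v@4): 32 holes -> [(0, 0), (0, 1), (0, 2), (0, 3), (0, 4), (0, 5), (0, 6), (0, 7), (1, 0), (1, 1), (1, 2), (1, 3), (1, 4), (1, 5), (1, 6), (1, 7), (6, 0), (6, 1), (6, 2), (6, 3), (6, 4), (6, 5), (6, 6), (6, 7), (7, 0), (7, 1), (7, 2), (7, 3), (7, 4), (7, 5), (7, 6), (7, 7)]
Unfold 5 (reflect across h@8): 64 holes -> [(0, 0), (0, 1), (0, 2), (0, 3), (0, 4), (0, 5), (0, 6), (0, 7), (1, 0), (1, 1), (1, 2), (1, 3), (1, 4), (1, 5), (1, 6), (1, 7), (6, 0), (6, 1), (6, 2), (6, 3), (6, 4), (6, 5), (6, 6), (6, 7), (7, 0), (7, 1), (7, 2), (7, 3), (7, 4), (7, 5), (7, 6), (7, 7), (8, 0), (8, 1), (8, 2), (8, 3), (8, 4), (8, 5), (8, 6), (8, 7), (9, 0), (9, 1), (9, 2), (9, 3), (9, 4), (9, 5), (9, 6), (9, 7), (14, 0), (14, 1), (14, 2), (14, 3), (14, 4), (14, 5), (14, 6), (14, 7), (15, 0), (15, 1), (15, 2), (15, 3), (15, 4), (15, 5), (15, 6), (15, 7)]
Holes: [(0, 0), (0, 1), (0, 2), (0, 3), (0, 4), (0, 5), (0, 6), (0, 7), (1, 0), (1, 1), (1, 2), (1, 3), (1, 4), (1, 5), (1, 6), (1, 7), (6, 0), (6, 1), (6, 2), (6, 3), (6, 4), (6, 5), (6, 6), (6, 7), (7, 0), (7, 1), (7, 2), (7, 3), (7, 4), (7, 5), (7, 6), (7, 7), (8, 0), (8, 1), (8, 2), (8, 3), (8, 4), (8, 5), (8, 6), (8, 7), (9, 0), (9, 1), (9, 2), (9, 3), (9, 4), (9, 5), (9, 6), (9, 7), (14, 0), (14, 1), (14, 2), (14, 3), (14, 4), (14, 5), (14, 6), (14, 7), (15, 0), (15, 1), (15, 2), (15, 3), (15, 4), (15, 5), (15, 6), (15, 7)]

Answer: yes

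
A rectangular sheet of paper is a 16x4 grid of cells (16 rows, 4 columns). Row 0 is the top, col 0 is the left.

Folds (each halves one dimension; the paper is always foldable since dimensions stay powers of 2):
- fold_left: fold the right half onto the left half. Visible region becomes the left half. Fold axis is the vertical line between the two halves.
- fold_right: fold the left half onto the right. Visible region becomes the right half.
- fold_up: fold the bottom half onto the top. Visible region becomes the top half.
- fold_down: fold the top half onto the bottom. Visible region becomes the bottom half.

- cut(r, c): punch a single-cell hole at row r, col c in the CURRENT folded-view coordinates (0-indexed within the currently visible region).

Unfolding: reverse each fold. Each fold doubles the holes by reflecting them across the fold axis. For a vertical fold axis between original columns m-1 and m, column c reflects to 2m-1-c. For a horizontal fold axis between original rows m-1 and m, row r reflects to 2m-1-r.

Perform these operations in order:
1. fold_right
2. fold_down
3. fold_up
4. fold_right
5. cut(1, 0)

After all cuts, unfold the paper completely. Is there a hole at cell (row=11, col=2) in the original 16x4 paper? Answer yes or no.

Op 1 fold_right: fold axis v@2; visible region now rows[0,16) x cols[2,4) = 16x2
Op 2 fold_down: fold axis h@8; visible region now rows[8,16) x cols[2,4) = 8x2
Op 3 fold_up: fold axis h@12; visible region now rows[8,12) x cols[2,4) = 4x2
Op 4 fold_right: fold axis v@3; visible region now rows[8,12) x cols[3,4) = 4x1
Op 5 cut(1, 0): punch at orig (9,3); cuts so far [(9, 3)]; region rows[8,12) x cols[3,4) = 4x1
Unfold 1 (reflect across v@3): 2 holes -> [(9, 2), (9, 3)]
Unfold 2 (reflect across h@12): 4 holes -> [(9, 2), (9, 3), (14, 2), (14, 3)]
Unfold 3 (reflect across h@8): 8 holes -> [(1, 2), (1, 3), (6, 2), (6, 3), (9, 2), (9, 3), (14, 2), (14, 3)]
Unfold 4 (reflect across v@2): 16 holes -> [(1, 0), (1, 1), (1, 2), (1, 3), (6, 0), (6, 1), (6, 2), (6, 3), (9, 0), (9, 1), (9, 2), (9, 3), (14, 0), (14, 1), (14, 2), (14, 3)]
Holes: [(1, 0), (1, 1), (1, 2), (1, 3), (6, 0), (6, 1), (6, 2), (6, 3), (9, 0), (9, 1), (9, 2), (9, 3), (14, 0), (14, 1), (14, 2), (14, 3)]

Answer: no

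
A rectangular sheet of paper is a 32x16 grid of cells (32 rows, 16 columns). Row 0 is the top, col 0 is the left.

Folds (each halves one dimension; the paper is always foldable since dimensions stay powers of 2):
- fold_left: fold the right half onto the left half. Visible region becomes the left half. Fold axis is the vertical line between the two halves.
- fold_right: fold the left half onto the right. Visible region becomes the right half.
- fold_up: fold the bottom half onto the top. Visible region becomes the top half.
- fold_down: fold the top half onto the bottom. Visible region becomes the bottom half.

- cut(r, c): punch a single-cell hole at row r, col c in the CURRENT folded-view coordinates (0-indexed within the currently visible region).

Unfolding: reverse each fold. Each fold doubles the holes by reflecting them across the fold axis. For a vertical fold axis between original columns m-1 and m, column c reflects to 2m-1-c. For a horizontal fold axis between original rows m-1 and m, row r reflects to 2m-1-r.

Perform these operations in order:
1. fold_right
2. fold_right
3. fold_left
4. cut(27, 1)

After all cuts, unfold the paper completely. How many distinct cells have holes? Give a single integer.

Op 1 fold_right: fold axis v@8; visible region now rows[0,32) x cols[8,16) = 32x8
Op 2 fold_right: fold axis v@12; visible region now rows[0,32) x cols[12,16) = 32x4
Op 3 fold_left: fold axis v@14; visible region now rows[0,32) x cols[12,14) = 32x2
Op 4 cut(27, 1): punch at orig (27,13); cuts so far [(27, 13)]; region rows[0,32) x cols[12,14) = 32x2
Unfold 1 (reflect across v@14): 2 holes -> [(27, 13), (27, 14)]
Unfold 2 (reflect across v@12): 4 holes -> [(27, 9), (27, 10), (27, 13), (27, 14)]
Unfold 3 (reflect across v@8): 8 holes -> [(27, 1), (27, 2), (27, 5), (27, 6), (27, 9), (27, 10), (27, 13), (27, 14)]

Answer: 8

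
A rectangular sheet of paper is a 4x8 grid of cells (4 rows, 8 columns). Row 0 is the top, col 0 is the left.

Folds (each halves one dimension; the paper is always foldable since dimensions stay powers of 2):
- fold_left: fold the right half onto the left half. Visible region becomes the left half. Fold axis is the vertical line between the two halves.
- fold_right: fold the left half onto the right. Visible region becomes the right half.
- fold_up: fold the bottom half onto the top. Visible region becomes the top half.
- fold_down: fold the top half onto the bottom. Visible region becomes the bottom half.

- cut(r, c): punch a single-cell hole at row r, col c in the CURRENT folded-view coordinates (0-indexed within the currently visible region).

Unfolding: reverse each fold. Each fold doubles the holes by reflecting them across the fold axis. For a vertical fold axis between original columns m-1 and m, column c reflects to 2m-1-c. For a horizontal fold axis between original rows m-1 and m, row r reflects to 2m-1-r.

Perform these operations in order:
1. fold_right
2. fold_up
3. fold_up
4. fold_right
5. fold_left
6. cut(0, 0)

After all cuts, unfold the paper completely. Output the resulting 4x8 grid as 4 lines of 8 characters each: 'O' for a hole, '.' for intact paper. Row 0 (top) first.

Op 1 fold_right: fold axis v@4; visible region now rows[0,4) x cols[4,8) = 4x4
Op 2 fold_up: fold axis h@2; visible region now rows[0,2) x cols[4,8) = 2x4
Op 3 fold_up: fold axis h@1; visible region now rows[0,1) x cols[4,8) = 1x4
Op 4 fold_right: fold axis v@6; visible region now rows[0,1) x cols[6,8) = 1x2
Op 5 fold_left: fold axis v@7; visible region now rows[0,1) x cols[6,7) = 1x1
Op 6 cut(0, 0): punch at orig (0,6); cuts so far [(0, 6)]; region rows[0,1) x cols[6,7) = 1x1
Unfold 1 (reflect across v@7): 2 holes -> [(0, 6), (0, 7)]
Unfold 2 (reflect across v@6): 4 holes -> [(0, 4), (0, 5), (0, 6), (0, 7)]
Unfold 3 (reflect across h@1): 8 holes -> [(0, 4), (0, 5), (0, 6), (0, 7), (1, 4), (1, 5), (1, 6), (1, 7)]
Unfold 4 (reflect across h@2): 16 holes -> [(0, 4), (0, 5), (0, 6), (0, 7), (1, 4), (1, 5), (1, 6), (1, 7), (2, 4), (2, 5), (2, 6), (2, 7), (3, 4), (3, 5), (3, 6), (3, 7)]
Unfold 5 (reflect across v@4): 32 holes -> [(0, 0), (0, 1), (0, 2), (0, 3), (0, 4), (0, 5), (0, 6), (0, 7), (1, 0), (1, 1), (1, 2), (1, 3), (1, 4), (1, 5), (1, 6), (1, 7), (2, 0), (2, 1), (2, 2), (2, 3), (2, 4), (2, 5), (2, 6), (2, 7), (3, 0), (3, 1), (3, 2), (3, 3), (3, 4), (3, 5), (3, 6), (3, 7)]

Answer: OOOOOOOO
OOOOOOOO
OOOOOOOO
OOOOOOOO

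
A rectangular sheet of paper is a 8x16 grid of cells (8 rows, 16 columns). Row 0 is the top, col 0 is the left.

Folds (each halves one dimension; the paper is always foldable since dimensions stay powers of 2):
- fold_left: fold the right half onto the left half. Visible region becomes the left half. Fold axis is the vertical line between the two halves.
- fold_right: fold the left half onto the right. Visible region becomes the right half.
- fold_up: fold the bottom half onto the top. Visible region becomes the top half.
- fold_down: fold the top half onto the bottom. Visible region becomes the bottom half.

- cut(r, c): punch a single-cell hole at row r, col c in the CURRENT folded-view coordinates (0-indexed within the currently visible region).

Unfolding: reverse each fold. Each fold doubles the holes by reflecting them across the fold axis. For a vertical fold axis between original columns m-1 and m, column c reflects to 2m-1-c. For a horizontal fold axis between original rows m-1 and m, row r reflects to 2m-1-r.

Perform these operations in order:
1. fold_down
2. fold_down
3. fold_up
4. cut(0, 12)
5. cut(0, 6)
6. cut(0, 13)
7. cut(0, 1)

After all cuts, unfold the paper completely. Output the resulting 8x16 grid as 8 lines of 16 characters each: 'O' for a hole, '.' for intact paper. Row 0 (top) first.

Answer: .O....O.....OO..
.O....O.....OO..
.O....O.....OO..
.O....O.....OO..
.O....O.....OO..
.O....O.....OO..
.O....O.....OO..
.O....O.....OO..

Derivation:
Op 1 fold_down: fold axis h@4; visible region now rows[4,8) x cols[0,16) = 4x16
Op 2 fold_down: fold axis h@6; visible region now rows[6,8) x cols[0,16) = 2x16
Op 3 fold_up: fold axis h@7; visible region now rows[6,7) x cols[0,16) = 1x16
Op 4 cut(0, 12): punch at orig (6,12); cuts so far [(6, 12)]; region rows[6,7) x cols[0,16) = 1x16
Op 5 cut(0, 6): punch at orig (6,6); cuts so far [(6, 6), (6, 12)]; region rows[6,7) x cols[0,16) = 1x16
Op 6 cut(0, 13): punch at orig (6,13); cuts so far [(6, 6), (6, 12), (6, 13)]; region rows[6,7) x cols[0,16) = 1x16
Op 7 cut(0, 1): punch at orig (6,1); cuts so far [(6, 1), (6, 6), (6, 12), (6, 13)]; region rows[6,7) x cols[0,16) = 1x16
Unfold 1 (reflect across h@7): 8 holes -> [(6, 1), (6, 6), (6, 12), (6, 13), (7, 1), (7, 6), (7, 12), (7, 13)]
Unfold 2 (reflect across h@6): 16 holes -> [(4, 1), (4, 6), (4, 12), (4, 13), (5, 1), (5, 6), (5, 12), (5, 13), (6, 1), (6, 6), (6, 12), (6, 13), (7, 1), (7, 6), (7, 12), (7, 13)]
Unfold 3 (reflect across h@4): 32 holes -> [(0, 1), (0, 6), (0, 12), (0, 13), (1, 1), (1, 6), (1, 12), (1, 13), (2, 1), (2, 6), (2, 12), (2, 13), (3, 1), (3, 6), (3, 12), (3, 13), (4, 1), (4, 6), (4, 12), (4, 13), (5, 1), (5, 6), (5, 12), (5, 13), (6, 1), (6, 6), (6, 12), (6, 13), (7, 1), (7, 6), (7, 12), (7, 13)]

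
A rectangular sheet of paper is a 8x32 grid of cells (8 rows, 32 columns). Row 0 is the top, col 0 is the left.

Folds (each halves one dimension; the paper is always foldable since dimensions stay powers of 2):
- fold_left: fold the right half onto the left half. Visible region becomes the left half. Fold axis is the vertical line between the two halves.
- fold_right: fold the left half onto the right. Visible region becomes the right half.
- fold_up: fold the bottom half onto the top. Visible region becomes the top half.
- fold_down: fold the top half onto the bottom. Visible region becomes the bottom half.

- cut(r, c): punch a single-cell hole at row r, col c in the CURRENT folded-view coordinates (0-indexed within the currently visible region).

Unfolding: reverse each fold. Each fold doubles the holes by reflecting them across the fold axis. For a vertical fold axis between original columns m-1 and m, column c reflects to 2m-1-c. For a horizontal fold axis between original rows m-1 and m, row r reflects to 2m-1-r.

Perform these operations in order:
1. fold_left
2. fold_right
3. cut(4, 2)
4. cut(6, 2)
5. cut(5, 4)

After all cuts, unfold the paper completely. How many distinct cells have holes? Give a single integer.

Answer: 12

Derivation:
Op 1 fold_left: fold axis v@16; visible region now rows[0,8) x cols[0,16) = 8x16
Op 2 fold_right: fold axis v@8; visible region now rows[0,8) x cols[8,16) = 8x8
Op 3 cut(4, 2): punch at orig (4,10); cuts so far [(4, 10)]; region rows[0,8) x cols[8,16) = 8x8
Op 4 cut(6, 2): punch at orig (6,10); cuts so far [(4, 10), (6, 10)]; region rows[0,8) x cols[8,16) = 8x8
Op 5 cut(5, 4): punch at orig (5,12); cuts so far [(4, 10), (5, 12), (6, 10)]; region rows[0,8) x cols[8,16) = 8x8
Unfold 1 (reflect across v@8): 6 holes -> [(4, 5), (4, 10), (5, 3), (5, 12), (6, 5), (6, 10)]
Unfold 2 (reflect across v@16): 12 holes -> [(4, 5), (4, 10), (4, 21), (4, 26), (5, 3), (5, 12), (5, 19), (5, 28), (6, 5), (6, 10), (6, 21), (6, 26)]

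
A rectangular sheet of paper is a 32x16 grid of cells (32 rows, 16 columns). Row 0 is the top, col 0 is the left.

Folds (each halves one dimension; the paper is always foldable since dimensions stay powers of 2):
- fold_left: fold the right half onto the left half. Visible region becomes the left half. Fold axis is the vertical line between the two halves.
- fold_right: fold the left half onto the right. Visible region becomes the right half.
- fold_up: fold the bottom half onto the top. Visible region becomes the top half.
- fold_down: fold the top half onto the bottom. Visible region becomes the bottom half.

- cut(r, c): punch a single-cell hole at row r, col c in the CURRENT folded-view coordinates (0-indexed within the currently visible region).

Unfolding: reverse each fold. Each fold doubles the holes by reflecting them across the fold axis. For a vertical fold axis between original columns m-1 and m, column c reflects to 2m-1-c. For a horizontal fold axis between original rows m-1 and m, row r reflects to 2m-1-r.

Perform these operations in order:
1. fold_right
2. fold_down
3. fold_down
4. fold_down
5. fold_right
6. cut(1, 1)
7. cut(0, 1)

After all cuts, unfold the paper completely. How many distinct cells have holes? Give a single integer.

Op 1 fold_right: fold axis v@8; visible region now rows[0,32) x cols[8,16) = 32x8
Op 2 fold_down: fold axis h@16; visible region now rows[16,32) x cols[8,16) = 16x8
Op 3 fold_down: fold axis h@24; visible region now rows[24,32) x cols[8,16) = 8x8
Op 4 fold_down: fold axis h@28; visible region now rows[28,32) x cols[8,16) = 4x8
Op 5 fold_right: fold axis v@12; visible region now rows[28,32) x cols[12,16) = 4x4
Op 6 cut(1, 1): punch at orig (29,13); cuts so far [(29, 13)]; region rows[28,32) x cols[12,16) = 4x4
Op 7 cut(0, 1): punch at orig (28,13); cuts so far [(28, 13), (29, 13)]; region rows[28,32) x cols[12,16) = 4x4
Unfold 1 (reflect across v@12): 4 holes -> [(28, 10), (28, 13), (29, 10), (29, 13)]
Unfold 2 (reflect across h@28): 8 holes -> [(26, 10), (26, 13), (27, 10), (27, 13), (28, 10), (28, 13), (29, 10), (29, 13)]
Unfold 3 (reflect across h@24): 16 holes -> [(18, 10), (18, 13), (19, 10), (19, 13), (20, 10), (20, 13), (21, 10), (21, 13), (26, 10), (26, 13), (27, 10), (27, 13), (28, 10), (28, 13), (29, 10), (29, 13)]
Unfold 4 (reflect across h@16): 32 holes -> [(2, 10), (2, 13), (3, 10), (3, 13), (4, 10), (4, 13), (5, 10), (5, 13), (10, 10), (10, 13), (11, 10), (11, 13), (12, 10), (12, 13), (13, 10), (13, 13), (18, 10), (18, 13), (19, 10), (19, 13), (20, 10), (20, 13), (21, 10), (21, 13), (26, 10), (26, 13), (27, 10), (27, 13), (28, 10), (28, 13), (29, 10), (29, 13)]
Unfold 5 (reflect across v@8): 64 holes -> [(2, 2), (2, 5), (2, 10), (2, 13), (3, 2), (3, 5), (3, 10), (3, 13), (4, 2), (4, 5), (4, 10), (4, 13), (5, 2), (5, 5), (5, 10), (5, 13), (10, 2), (10, 5), (10, 10), (10, 13), (11, 2), (11, 5), (11, 10), (11, 13), (12, 2), (12, 5), (12, 10), (12, 13), (13, 2), (13, 5), (13, 10), (13, 13), (18, 2), (18, 5), (18, 10), (18, 13), (19, 2), (19, 5), (19, 10), (19, 13), (20, 2), (20, 5), (20, 10), (20, 13), (21, 2), (21, 5), (21, 10), (21, 13), (26, 2), (26, 5), (26, 10), (26, 13), (27, 2), (27, 5), (27, 10), (27, 13), (28, 2), (28, 5), (28, 10), (28, 13), (29, 2), (29, 5), (29, 10), (29, 13)]

Answer: 64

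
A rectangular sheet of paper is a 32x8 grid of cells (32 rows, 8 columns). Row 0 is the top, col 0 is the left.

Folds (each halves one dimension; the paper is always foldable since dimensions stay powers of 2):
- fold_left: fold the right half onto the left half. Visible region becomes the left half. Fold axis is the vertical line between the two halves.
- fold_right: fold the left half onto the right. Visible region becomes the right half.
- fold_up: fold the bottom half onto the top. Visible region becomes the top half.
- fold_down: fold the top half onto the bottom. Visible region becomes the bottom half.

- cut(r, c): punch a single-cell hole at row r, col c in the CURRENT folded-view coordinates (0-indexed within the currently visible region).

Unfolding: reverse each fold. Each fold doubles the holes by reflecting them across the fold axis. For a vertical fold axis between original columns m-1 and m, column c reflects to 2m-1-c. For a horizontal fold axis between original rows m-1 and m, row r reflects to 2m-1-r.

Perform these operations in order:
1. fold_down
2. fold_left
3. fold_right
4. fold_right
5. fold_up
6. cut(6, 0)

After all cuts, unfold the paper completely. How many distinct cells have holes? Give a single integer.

Op 1 fold_down: fold axis h@16; visible region now rows[16,32) x cols[0,8) = 16x8
Op 2 fold_left: fold axis v@4; visible region now rows[16,32) x cols[0,4) = 16x4
Op 3 fold_right: fold axis v@2; visible region now rows[16,32) x cols[2,4) = 16x2
Op 4 fold_right: fold axis v@3; visible region now rows[16,32) x cols[3,4) = 16x1
Op 5 fold_up: fold axis h@24; visible region now rows[16,24) x cols[3,4) = 8x1
Op 6 cut(6, 0): punch at orig (22,3); cuts so far [(22, 3)]; region rows[16,24) x cols[3,4) = 8x1
Unfold 1 (reflect across h@24): 2 holes -> [(22, 3), (25, 3)]
Unfold 2 (reflect across v@3): 4 holes -> [(22, 2), (22, 3), (25, 2), (25, 3)]
Unfold 3 (reflect across v@2): 8 holes -> [(22, 0), (22, 1), (22, 2), (22, 3), (25, 0), (25, 1), (25, 2), (25, 3)]
Unfold 4 (reflect across v@4): 16 holes -> [(22, 0), (22, 1), (22, 2), (22, 3), (22, 4), (22, 5), (22, 6), (22, 7), (25, 0), (25, 1), (25, 2), (25, 3), (25, 4), (25, 5), (25, 6), (25, 7)]
Unfold 5 (reflect across h@16): 32 holes -> [(6, 0), (6, 1), (6, 2), (6, 3), (6, 4), (6, 5), (6, 6), (6, 7), (9, 0), (9, 1), (9, 2), (9, 3), (9, 4), (9, 5), (9, 6), (9, 7), (22, 0), (22, 1), (22, 2), (22, 3), (22, 4), (22, 5), (22, 6), (22, 7), (25, 0), (25, 1), (25, 2), (25, 3), (25, 4), (25, 5), (25, 6), (25, 7)]

Answer: 32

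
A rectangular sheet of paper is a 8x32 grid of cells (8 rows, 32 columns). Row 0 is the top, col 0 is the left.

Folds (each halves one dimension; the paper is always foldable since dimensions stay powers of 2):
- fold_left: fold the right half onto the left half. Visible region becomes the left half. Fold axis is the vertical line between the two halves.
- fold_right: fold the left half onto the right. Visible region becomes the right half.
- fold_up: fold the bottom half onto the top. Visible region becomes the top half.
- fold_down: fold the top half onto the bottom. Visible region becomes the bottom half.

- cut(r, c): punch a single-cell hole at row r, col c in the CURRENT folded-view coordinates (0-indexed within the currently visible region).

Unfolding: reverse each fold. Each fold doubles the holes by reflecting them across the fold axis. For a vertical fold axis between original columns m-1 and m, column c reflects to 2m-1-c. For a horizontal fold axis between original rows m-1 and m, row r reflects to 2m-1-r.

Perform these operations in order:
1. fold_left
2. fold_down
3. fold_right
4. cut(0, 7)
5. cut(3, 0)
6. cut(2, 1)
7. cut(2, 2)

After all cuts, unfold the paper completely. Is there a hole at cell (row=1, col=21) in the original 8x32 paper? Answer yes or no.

Op 1 fold_left: fold axis v@16; visible region now rows[0,8) x cols[0,16) = 8x16
Op 2 fold_down: fold axis h@4; visible region now rows[4,8) x cols[0,16) = 4x16
Op 3 fold_right: fold axis v@8; visible region now rows[4,8) x cols[8,16) = 4x8
Op 4 cut(0, 7): punch at orig (4,15); cuts so far [(4, 15)]; region rows[4,8) x cols[8,16) = 4x8
Op 5 cut(3, 0): punch at orig (7,8); cuts so far [(4, 15), (7, 8)]; region rows[4,8) x cols[8,16) = 4x8
Op 6 cut(2, 1): punch at orig (6,9); cuts so far [(4, 15), (6, 9), (7, 8)]; region rows[4,8) x cols[8,16) = 4x8
Op 7 cut(2, 2): punch at orig (6,10); cuts so far [(4, 15), (6, 9), (6, 10), (7, 8)]; region rows[4,8) x cols[8,16) = 4x8
Unfold 1 (reflect across v@8): 8 holes -> [(4, 0), (4, 15), (6, 5), (6, 6), (6, 9), (6, 10), (7, 7), (7, 8)]
Unfold 2 (reflect across h@4): 16 holes -> [(0, 7), (0, 8), (1, 5), (1, 6), (1, 9), (1, 10), (3, 0), (3, 15), (4, 0), (4, 15), (6, 5), (6, 6), (6, 9), (6, 10), (7, 7), (7, 8)]
Unfold 3 (reflect across v@16): 32 holes -> [(0, 7), (0, 8), (0, 23), (0, 24), (1, 5), (1, 6), (1, 9), (1, 10), (1, 21), (1, 22), (1, 25), (1, 26), (3, 0), (3, 15), (3, 16), (3, 31), (4, 0), (4, 15), (4, 16), (4, 31), (6, 5), (6, 6), (6, 9), (6, 10), (6, 21), (6, 22), (6, 25), (6, 26), (7, 7), (7, 8), (7, 23), (7, 24)]
Holes: [(0, 7), (0, 8), (0, 23), (0, 24), (1, 5), (1, 6), (1, 9), (1, 10), (1, 21), (1, 22), (1, 25), (1, 26), (3, 0), (3, 15), (3, 16), (3, 31), (4, 0), (4, 15), (4, 16), (4, 31), (6, 5), (6, 6), (6, 9), (6, 10), (6, 21), (6, 22), (6, 25), (6, 26), (7, 7), (7, 8), (7, 23), (7, 24)]

Answer: yes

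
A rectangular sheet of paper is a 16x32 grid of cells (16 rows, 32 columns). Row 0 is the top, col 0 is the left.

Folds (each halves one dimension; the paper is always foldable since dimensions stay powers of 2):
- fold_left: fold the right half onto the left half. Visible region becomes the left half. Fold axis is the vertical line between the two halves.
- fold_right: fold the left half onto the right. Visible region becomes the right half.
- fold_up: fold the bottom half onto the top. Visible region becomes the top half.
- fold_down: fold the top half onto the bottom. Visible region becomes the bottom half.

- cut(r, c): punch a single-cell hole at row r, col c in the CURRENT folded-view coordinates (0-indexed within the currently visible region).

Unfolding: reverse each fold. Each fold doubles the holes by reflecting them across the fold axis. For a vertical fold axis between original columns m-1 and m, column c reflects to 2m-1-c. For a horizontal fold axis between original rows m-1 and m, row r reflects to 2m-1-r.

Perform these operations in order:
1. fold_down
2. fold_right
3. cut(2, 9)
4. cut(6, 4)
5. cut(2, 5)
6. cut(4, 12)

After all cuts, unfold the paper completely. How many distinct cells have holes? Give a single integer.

Answer: 16

Derivation:
Op 1 fold_down: fold axis h@8; visible region now rows[8,16) x cols[0,32) = 8x32
Op 2 fold_right: fold axis v@16; visible region now rows[8,16) x cols[16,32) = 8x16
Op 3 cut(2, 9): punch at orig (10,25); cuts so far [(10, 25)]; region rows[8,16) x cols[16,32) = 8x16
Op 4 cut(6, 4): punch at orig (14,20); cuts so far [(10, 25), (14, 20)]; region rows[8,16) x cols[16,32) = 8x16
Op 5 cut(2, 5): punch at orig (10,21); cuts so far [(10, 21), (10, 25), (14, 20)]; region rows[8,16) x cols[16,32) = 8x16
Op 6 cut(4, 12): punch at orig (12,28); cuts so far [(10, 21), (10, 25), (12, 28), (14, 20)]; region rows[8,16) x cols[16,32) = 8x16
Unfold 1 (reflect across v@16): 8 holes -> [(10, 6), (10, 10), (10, 21), (10, 25), (12, 3), (12, 28), (14, 11), (14, 20)]
Unfold 2 (reflect across h@8): 16 holes -> [(1, 11), (1, 20), (3, 3), (3, 28), (5, 6), (5, 10), (5, 21), (5, 25), (10, 6), (10, 10), (10, 21), (10, 25), (12, 3), (12, 28), (14, 11), (14, 20)]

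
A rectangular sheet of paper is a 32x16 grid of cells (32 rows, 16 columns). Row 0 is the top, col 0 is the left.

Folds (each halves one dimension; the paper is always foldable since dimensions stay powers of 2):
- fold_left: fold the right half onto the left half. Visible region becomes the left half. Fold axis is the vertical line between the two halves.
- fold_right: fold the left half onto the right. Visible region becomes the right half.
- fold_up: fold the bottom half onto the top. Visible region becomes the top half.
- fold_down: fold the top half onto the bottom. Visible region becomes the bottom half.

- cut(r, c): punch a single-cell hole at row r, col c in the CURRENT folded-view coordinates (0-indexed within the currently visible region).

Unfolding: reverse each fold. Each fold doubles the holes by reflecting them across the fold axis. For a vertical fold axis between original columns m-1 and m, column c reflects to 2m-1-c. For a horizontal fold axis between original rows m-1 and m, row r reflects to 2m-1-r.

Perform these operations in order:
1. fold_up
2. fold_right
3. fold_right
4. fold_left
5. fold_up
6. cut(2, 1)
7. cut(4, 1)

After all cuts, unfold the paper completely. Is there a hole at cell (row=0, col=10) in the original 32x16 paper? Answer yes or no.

Op 1 fold_up: fold axis h@16; visible region now rows[0,16) x cols[0,16) = 16x16
Op 2 fold_right: fold axis v@8; visible region now rows[0,16) x cols[8,16) = 16x8
Op 3 fold_right: fold axis v@12; visible region now rows[0,16) x cols[12,16) = 16x4
Op 4 fold_left: fold axis v@14; visible region now rows[0,16) x cols[12,14) = 16x2
Op 5 fold_up: fold axis h@8; visible region now rows[0,8) x cols[12,14) = 8x2
Op 6 cut(2, 1): punch at orig (2,13); cuts so far [(2, 13)]; region rows[0,8) x cols[12,14) = 8x2
Op 7 cut(4, 1): punch at orig (4,13); cuts so far [(2, 13), (4, 13)]; region rows[0,8) x cols[12,14) = 8x2
Unfold 1 (reflect across h@8): 4 holes -> [(2, 13), (4, 13), (11, 13), (13, 13)]
Unfold 2 (reflect across v@14): 8 holes -> [(2, 13), (2, 14), (4, 13), (4, 14), (11, 13), (11, 14), (13, 13), (13, 14)]
Unfold 3 (reflect across v@12): 16 holes -> [(2, 9), (2, 10), (2, 13), (2, 14), (4, 9), (4, 10), (4, 13), (4, 14), (11, 9), (11, 10), (11, 13), (11, 14), (13, 9), (13, 10), (13, 13), (13, 14)]
Unfold 4 (reflect across v@8): 32 holes -> [(2, 1), (2, 2), (2, 5), (2, 6), (2, 9), (2, 10), (2, 13), (2, 14), (4, 1), (4, 2), (4, 5), (4, 6), (4, 9), (4, 10), (4, 13), (4, 14), (11, 1), (11, 2), (11, 5), (11, 6), (11, 9), (11, 10), (11, 13), (11, 14), (13, 1), (13, 2), (13, 5), (13, 6), (13, 9), (13, 10), (13, 13), (13, 14)]
Unfold 5 (reflect across h@16): 64 holes -> [(2, 1), (2, 2), (2, 5), (2, 6), (2, 9), (2, 10), (2, 13), (2, 14), (4, 1), (4, 2), (4, 5), (4, 6), (4, 9), (4, 10), (4, 13), (4, 14), (11, 1), (11, 2), (11, 5), (11, 6), (11, 9), (11, 10), (11, 13), (11, 14), (13, 1), (13, 2), (13, 5), (13, 6), (13, 9), (13, 10), (13, 13), (13, 14), (18, 1), (18, 2), (18, 5), (18, 6), (18, 9), (18, 10), (18, 13), (18, 14), (20, 1), (20, 2), (20, 5), (20, 6), (20, 9), (20, 10), (20, 13), (20, 14), (27, 1), (27, 2), (27, 5), (27, 6), (27, 9), (27, 10), (27, 13), (27, 14), (29, 1), (29, 2), (29, 5), (29, 6), (29, 9), (29, 10), (29, 13), (29, 14)]
Holes: [(2, 1), (2, 2), (2, 5), (2, 6), (2, 9), (2, 10), (2, 13), (2, 14), (4, 1), (4, 2), (4, 5), (4, 6), (4, 9), (4, 10), (4, 13), (4, 14), (11, 1), (11, 2), (11, 5), (11, 6), (11, 9), (11, 10), (11, 13), (11, 14), (13, 1), (13, 2), (13, 5), (13, 6), (13, 9), (13, 10), (13, 13), (13, 14), (18, 1), (18, 2), (18, 5), (18, 6), (18, 9), (18, 10), (18, 13), (18, 14), (20, 1), (20, 2), (20, 5), (20, 6), (20, 9), (20, 10), (20, 13), (20, 14), (27, 1), (27, 2), (27, 5), (27, 6), (27, 9), (27, 10), (27, 13), (27, 14), (29, 1), (29, 2), (29, 5), (29, 6), (29, 9), (29, 10), (29, 13), (29, 14)]

Answer: no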